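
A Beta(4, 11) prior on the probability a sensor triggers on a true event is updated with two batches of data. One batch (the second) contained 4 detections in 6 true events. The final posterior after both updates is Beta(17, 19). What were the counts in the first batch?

Because Beta–binomial updating is additive in the counts, the combined data contributed (α_post−α_prior, β_post−β_prior) successes and failures.
Total across both batches: 17−4=13 detections, 19−11=8 misses.
Subtract the second batch: 13−4=9 detections and 8−2=6 misses.

9 detections and 6 misses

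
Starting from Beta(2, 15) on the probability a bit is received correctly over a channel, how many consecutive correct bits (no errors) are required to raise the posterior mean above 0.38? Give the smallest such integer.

After k correct bits and 0 errors the posterior is Beta(2+k, 15), with mean (2+k)/(2+15+k).
Set (2+k)/(17+k) > 0.38 and solve: k > (0.38·17 − 2)/(1 − 0.38) = 7.194.
The smallest integer exceeding 7.194 is 8.

k = 8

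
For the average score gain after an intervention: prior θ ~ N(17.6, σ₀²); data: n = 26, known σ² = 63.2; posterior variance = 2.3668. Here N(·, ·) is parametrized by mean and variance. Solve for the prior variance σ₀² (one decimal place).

For the Normal–Normal model with known σ², precisions add: τ_n = τ₀ + n/σ².
So 1/σ₀² = 1/2.3668 − 26/63.2 = 0.422511 − 0.411392 = 0.011119.
Hence σ₀² = 1/0.011119 ≈ 89.9.

σ₀² = 89.9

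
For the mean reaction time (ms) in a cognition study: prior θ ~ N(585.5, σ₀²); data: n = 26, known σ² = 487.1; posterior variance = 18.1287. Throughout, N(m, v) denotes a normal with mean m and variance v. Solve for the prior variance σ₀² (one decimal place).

For the Normal–Normal model with known σ², precisions add: τ_n = τ₀ + n/σ².
So 1/σ₀² = 1/18.1287 − 26/487.1 = 0.055161 − 0.053377 = 0.001784.
Hence σ₀² = 1/0.001784 ≈ 560.5.

σ₀² = 560.5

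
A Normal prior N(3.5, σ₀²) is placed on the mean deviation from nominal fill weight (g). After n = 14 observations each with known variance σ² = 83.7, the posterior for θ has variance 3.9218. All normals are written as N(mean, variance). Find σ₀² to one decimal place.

σ₀² = 11.4

Posterior precision equals prior precision plus data precision: 1/σ_n² = 1/σ₀² + n/σ².
So 1/σ₀² = 1/3.9218 − 14/83.7 = 0.254985 − 0.167264 = 0.087721.
Hence σ₀² = 1/0.087721 ≈ 11.4.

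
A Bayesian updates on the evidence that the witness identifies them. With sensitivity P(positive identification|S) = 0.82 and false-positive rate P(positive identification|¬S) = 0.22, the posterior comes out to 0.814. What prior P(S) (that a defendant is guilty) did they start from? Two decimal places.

In odds form, posterior odds = prior odds × likelihood ratio, so prior odds = posterior odds ÷ LR.
Posterior odds = 0.814/(1−0.814) = 4.3763. LR = 0.82/0.22 = 3.7273.
Prior odds = 4.3763/3.7273 = 1.1741, so P(S) = 1.1741/(1+1.1741) ≈ 0.54.

P(S) = 0.54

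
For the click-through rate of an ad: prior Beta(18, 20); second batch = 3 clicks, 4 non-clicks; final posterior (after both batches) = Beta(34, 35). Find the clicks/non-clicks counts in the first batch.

13 clicks and 11 non-clicks

Sequential conjugate updates are equivalent to a single update on the pooled data, so total successes = posterior α − prior α and total failures = posterior β − prior β.
Total across both batches: 34−18=16 clicks, 35−20=15 non-clicks.
Subtract the second batch: 16−3=13 clicks and 15−4=11 non-clicks.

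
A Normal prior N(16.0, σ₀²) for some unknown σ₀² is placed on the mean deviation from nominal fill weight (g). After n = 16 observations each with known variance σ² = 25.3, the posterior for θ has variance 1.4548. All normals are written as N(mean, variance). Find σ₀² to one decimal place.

For the Normal–Normal model with known σ², precisions add: τ_n = τ₀ + n/σ².
So 1/σ₀² = 1/1.4548 − 16/25.3 = 0.687380 − 0.632411 = 0.054969.
Hence σ₀² = 1/0.054969 ≈ 18.2.

σ₀² = 18.2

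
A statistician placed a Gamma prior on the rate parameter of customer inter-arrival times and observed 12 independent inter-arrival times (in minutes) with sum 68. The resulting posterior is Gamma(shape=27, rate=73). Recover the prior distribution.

Gamma(shape=15, rate=5)

Gamma–exponential conjugacy: posterior shape = α + n, posterior rate = β + Σtᵢ.
So α = 27 − 12 = 15 and β = 73 − 68 = 5.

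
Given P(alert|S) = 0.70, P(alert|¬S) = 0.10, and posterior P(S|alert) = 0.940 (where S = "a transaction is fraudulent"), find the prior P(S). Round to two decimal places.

P(S) = 0.69

Bayes' rule in odds form gives O(S|E) = O(S)·[P(E|S)/P(E|¬S)], hence O(S) = O(S|E)/LR.
Posterior odds = 0.940/(1−0.940) = 15.6667. LR = 0.70/0.10 = 7.0000.
Prior odds = 15.6667/7.0000 = 2.2381, so P(S) = 2.2381/(1+2.2381) ≈ 0.69.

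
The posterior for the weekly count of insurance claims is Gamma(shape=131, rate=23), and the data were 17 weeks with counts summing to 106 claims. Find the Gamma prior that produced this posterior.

Gamma(shape=25, rate=6)

Gamma–Poisson conjugacy: posterior shape = α + Σxᵢ, posterior rate = β + n.
So α = 131 − 106 = 25 and β = 23 − 17 = 6.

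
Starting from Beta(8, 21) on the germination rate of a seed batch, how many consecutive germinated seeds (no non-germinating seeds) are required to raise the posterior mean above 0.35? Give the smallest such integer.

After k germinated seeds and 0 non-germinating seeds the posterior is Beta(8+k, 21), with mean (8+k)/(8+21+k).
Set (8+k)/(29+k) > 0.35 and solve: k > (0.35·29 − 8)/(1 − 0.35) = 3.308.
The smallest integer exceeding 3.308 is 4, and checking k=4: (12)/(33) = 0.3636 > 0.35.

k = 4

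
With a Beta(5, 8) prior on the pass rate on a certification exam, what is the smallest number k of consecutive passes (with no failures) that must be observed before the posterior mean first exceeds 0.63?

k = 9

After k passes and 0 failures the posterior is Beta(5+k, 8), with mean (5+k)/(5+8+k).
Set (5+k)/(13+k) > 0.63 and solve: k > (0.63·13 − 5)/(1 − 0.63) = 8.622.
The smallest integer exceeding 8.622 is 9, and checking k=9: (14)/(22) = 0.6364 > 0.63.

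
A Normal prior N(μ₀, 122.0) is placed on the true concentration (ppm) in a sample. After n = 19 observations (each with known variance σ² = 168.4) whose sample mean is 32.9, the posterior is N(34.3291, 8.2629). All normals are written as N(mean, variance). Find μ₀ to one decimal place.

With known observation variance, the Normal–Normal posterior has precision τ_n = τ₀ + n/σ² and mean μ_n = (τ₀μ₀ + (n/σ²)x̄)/τ_n.
Here τ₀ = 1/122.0 = 0.008197 and τ_data = 19/168.4 = 0.112827, so τ_n = 0.121024.
Rearranging for μ₀: μ₀ = (μ_n·τ_n − τ_data·x̄)/τ₀ = (34.3291·0.121024 − 0.112827·32.9) / 0.008197 = 0.442637/0.008197 ≈ 54.0.

μ₀ = 54.0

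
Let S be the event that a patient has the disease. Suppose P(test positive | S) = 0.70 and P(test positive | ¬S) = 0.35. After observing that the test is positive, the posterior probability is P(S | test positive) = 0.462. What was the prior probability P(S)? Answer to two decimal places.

P(S) = 0.30

In odds form, posterior odds = prior odds × likelihood ratio, so prior odds = posterior odds ÷ LR.
Posterior odds = 0.462/(1−0.462) = 0.8587. LR = 0.70/0.35 = 2.0000.
Prior odds = 0.8587/2.0000 = 0.4294, so P(S) = 0.4294/(1+0.4294) ≈ 0.30.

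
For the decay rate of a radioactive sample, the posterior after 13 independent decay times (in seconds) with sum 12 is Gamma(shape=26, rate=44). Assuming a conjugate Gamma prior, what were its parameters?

Gamma(shape=13, rate=32)

For an exponential likelihood with a Gamma(α, β) prior on the rate, n observations with total T give posterior Gamma(α+n, β+T).
So α = 26 − 13 = 13 and β = 44 − 12 = 32.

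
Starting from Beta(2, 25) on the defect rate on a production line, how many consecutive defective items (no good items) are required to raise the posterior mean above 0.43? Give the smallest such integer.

k = 17

After k defective items and 0 good items the posterior is Beta(2+k, 25), with mean (2+k)/(2+25+k).
Set (2+k)/(27+k) > 0.43 and solve: k > (0.43·27 − 2)/(1 − 0.43) = 16.860.
The smallest integer exceeding 16.860 is 17, and checking k=17: (19)/(44) = 0.4318 > 0.43.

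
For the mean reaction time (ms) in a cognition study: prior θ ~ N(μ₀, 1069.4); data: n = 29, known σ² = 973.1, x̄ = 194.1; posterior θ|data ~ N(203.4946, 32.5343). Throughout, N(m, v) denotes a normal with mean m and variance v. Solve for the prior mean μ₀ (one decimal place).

μ₀ = 502.9

With known observation variance, the Normal–Normal posterior has precision τ_n = τ₀ + n/σ² and mean μ_n = (τ₀μ₀ + (n/σ²)x̄)/τ_n.
Here τ₀ = 1/1069.4 = 0.000935 and τ_data = 29/973.1 = 0.029802, so τ_n = 0.030737.
Rearranging for μ₀: μ₀ = (μ_n·τ_n − τ_data·x̄)/τ₀ = (203.4946·0.030737 − 0.029802·194.1) / 0.000935 = 0.470245/0.000935 ≈ 502.9.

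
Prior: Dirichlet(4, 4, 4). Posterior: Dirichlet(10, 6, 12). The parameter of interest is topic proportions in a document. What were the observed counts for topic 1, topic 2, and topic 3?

counts (6, 2, 8)

For a Dirichlet(α) prior with multinomial counts c, the posterior is Dirichlet(α + c) componentwise.
Counts are posterior − prior componentwise: 10−4=6, 6−4=2, 12−4=8.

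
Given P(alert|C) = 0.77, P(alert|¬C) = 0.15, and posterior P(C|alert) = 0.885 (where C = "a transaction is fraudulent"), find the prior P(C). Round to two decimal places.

P(C) = 0.60

In odds form, posterior odds = prior odds × likelihood ratio, so prior odds = posterior odds ÷ LR.
Posterior odds = 0.885/(1−0.885) = 7.6957. LR = 0.77/0.15 = 5.1333.
Prior odds = 7.6957/5.1333 = 1.4992, so P(C) = 1.4992/(1+1.4992) ≈ 0.60.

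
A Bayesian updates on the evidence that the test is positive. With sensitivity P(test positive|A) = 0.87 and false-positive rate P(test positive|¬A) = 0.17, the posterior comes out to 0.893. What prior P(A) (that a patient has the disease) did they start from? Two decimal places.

P(A) = 0.62

In odds form, posterior odds = prior odds × likelihood ratio, so prior odds = posterior odds ÷ LR.
Posterior odds = 0.893/(1−0.893) = 8.3458. LR = 0.87/0.17 = 5.1176.
Prior odds = 8.3458/5.1176 = 1.6308, so P(A) = 1.6308/(1+1.6308) ≈ 0.62.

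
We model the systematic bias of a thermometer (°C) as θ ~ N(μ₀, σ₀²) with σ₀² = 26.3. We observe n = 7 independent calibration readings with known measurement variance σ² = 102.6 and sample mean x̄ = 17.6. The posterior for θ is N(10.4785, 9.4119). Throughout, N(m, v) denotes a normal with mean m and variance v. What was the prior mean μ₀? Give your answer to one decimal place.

μ₀ = -2.3

With known observation variance, the Normal–Normal posterior has precision τ_n = τ₀ + n/σ² and mean μ_n = (τ₀μ₀ + (n/σ²)x̄)/τ_n.
Here τ₀ = 1/26.3 = 0.038023 and τ_data = 7/102.6 = 0.068226, so τ_n = 0.106249.
Rearranging for μ₀: μ₀ = (μ_n·τ_n − τ_data·x̄)/τ₀ = (10.4785·0.106249 − 0.068226·17.6) / 0.038023 = -0.087447/0.038023 ≈ -2.3.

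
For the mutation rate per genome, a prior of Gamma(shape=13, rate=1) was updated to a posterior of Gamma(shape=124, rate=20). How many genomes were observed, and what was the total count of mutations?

A Gamma(α, β) prior (rate parametrization) on a Poisson rate with n observations summing to S gives posterior Gamma(α+S, β+n).
Matching: Σxᵢ = 124 − 13 = 111 and n = 20 − 1 = 19.

n = 19 genomes with total 111 mutations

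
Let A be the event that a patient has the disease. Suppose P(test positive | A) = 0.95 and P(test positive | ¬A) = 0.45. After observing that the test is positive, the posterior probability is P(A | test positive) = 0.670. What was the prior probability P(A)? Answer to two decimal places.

In odds form, posterior odds = prior odds × likelihood ratio, so prior odds = posterior odds ÷ LR.
Posterior odds = 0.670/(1−0.670) = 2.0303. LR = 0.95/0.45 = 2.1111.
Prior odds = 2.0303/2.1111 = 0.9617, so P(A) = 0.9617/(1+0.9617) ≈ 0.49.

P(A) = 0.49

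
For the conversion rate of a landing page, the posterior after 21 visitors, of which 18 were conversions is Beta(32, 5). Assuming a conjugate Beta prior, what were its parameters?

Under Beta–binomial conjugacy the posterior parameters are (a+s, b+f).
Subtract the data counts: 32−18=14, 5−3=2.

Beta(14, 2)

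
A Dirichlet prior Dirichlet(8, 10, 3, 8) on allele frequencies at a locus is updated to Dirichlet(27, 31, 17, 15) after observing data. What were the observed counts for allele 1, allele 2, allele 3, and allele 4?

For a Dirichlet(α) prior with multinomial counts c, the posterior is Dirichlet(α + c) componentwise.
Counts are posterior − prior componentwise: 27−8=19, 31−10=21, 17−3=14, 15−8=7.

counts (19, 21, 14, 7)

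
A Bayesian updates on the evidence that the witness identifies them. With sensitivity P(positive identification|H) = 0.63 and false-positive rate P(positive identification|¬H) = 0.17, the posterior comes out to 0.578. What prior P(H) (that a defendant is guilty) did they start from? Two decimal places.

P(H) = 0.27

In odds form, posterior odds = prior odds × likelihood ratio, so prior odds = posterior odds ÷ LR.
Posterior odds = 0.578/(1−0.578) = 1.3697. LR = 0.63/0.17 = 3.7059.
Prior odds = 1.3697/3.7059 = 0.3696, so P(H) = 0.3696/(1+0.3696) ≈ 0.27.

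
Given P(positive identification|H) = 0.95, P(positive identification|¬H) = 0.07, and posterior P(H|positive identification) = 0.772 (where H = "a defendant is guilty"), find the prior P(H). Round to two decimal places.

P(H) = 0.20

In odds form, posterior odds = prior odds × likelihood ratio, so prior odds = posterior odds ÷ LR.
Posterior odds = 0.772/(1−0.772) = 3.3860. LR = 0.95/0.07 = 13.5714.
Prior odds = 3.3860/13.5714 = 0.2495, so P(H) = 0.2495/(1+0.2495) ≈ 0.20.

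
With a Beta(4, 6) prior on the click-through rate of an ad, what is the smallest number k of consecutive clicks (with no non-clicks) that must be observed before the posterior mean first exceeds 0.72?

k = 12

After k clicks and 0 non-clicks the posterior is Beta(4+k, 6), with mean (4+k)/(4+6+k).
Set (4+k)/(10+k) > 0.72 and solve: k > (0.72·10 − 4)/(1 − 0.72) = 11.429.
The smallest integer exceeding 11.429 is 12, and checking k=12: (16)/(22) = 0.7273 > 0.72.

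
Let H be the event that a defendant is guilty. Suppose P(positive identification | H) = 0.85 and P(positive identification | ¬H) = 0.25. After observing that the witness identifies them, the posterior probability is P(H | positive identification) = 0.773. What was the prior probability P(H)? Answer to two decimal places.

P(H) = 0.50

Bayes' rule in odds form gives O(H|E) = O(H)·[P(E|H)/P(E|¬H)], hence O(H) = O(H|E)/LR.
Posterior odds = 0.773/(1−0.773) = 3.4053. LR = 0.85/0.25 = 3.4000.
Prior odds = 3.4053/3.4000 = 1.0016, so P(H) = 1.0016/(1+1.0016) ≈ 0.50.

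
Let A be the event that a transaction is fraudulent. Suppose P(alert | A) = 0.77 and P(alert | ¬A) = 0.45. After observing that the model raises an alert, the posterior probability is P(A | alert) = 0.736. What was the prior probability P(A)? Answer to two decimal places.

P(A) = 0.62

In odds form, posterior odds = prior odds × likelihood ratio, so prior odds = posterior odds ÷ LR.
Posterior odds = 0.736/(1−0.736) = 2.7879. LR = 0.77/0.45 = 1.7111.
Prior odds = 2.7879/1.7111 = 1.6293, so P(A) = 1.6293/(1+1.6293) ≈ 0.62.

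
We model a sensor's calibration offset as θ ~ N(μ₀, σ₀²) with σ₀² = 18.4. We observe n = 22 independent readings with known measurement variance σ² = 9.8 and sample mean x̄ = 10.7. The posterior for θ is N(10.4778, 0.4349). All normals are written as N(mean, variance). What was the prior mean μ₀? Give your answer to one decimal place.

μ₀ = 1.3

The posterior mean is a precision-weighted average: μ_n = (τ₀μ₀ + τ_data·x̄)/(τ₀+τ_data), with τ₀=1/σ₀² and τ_data=n/σ².
Here τ₀ = 1/18.4 = 0.054348 and τ_data = 22/9.8 = 2.244898, so τ_n = 2.299246.
Rearranging for μ₀: μ₀ = (μ_n·τ_n − τ_data·x̄)/τ₀ = (10.4778·2.299246 − 2.244898·10.7) / 0.054348 = 0.070631/0.054348 ≈ 1.3.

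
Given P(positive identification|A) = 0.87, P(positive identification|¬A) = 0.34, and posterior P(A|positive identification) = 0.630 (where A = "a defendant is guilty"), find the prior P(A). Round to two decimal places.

P(A) = 0.40

Bayes' rule in odds form gives O(A|E) = O(A)·[P(E|A)/P(E|¬A)], hence O(A) = O(A|E)/LR.
Posterior odds = 0.630/(1−0.630) = 1.7027. LR = 0.87/0.34 = 2.5588.
Prior odds = 1.7027/2.5588 = 0.6654, so P(A) = 0.6654/(1+0.6654) ≈ 0.40.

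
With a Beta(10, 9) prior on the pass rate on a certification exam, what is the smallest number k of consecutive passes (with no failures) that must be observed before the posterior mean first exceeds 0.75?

k = 18

After k passes and 0 failures the posterior is Beta(10+k, 9), with mean (10+k)/(10+9+k).
Set (10+k)/(19+k) > 0.75 and solve: k > (0.75·19 − 10)/(1 − 0.75) = 17.000.
The smallest integer exceeding 17.000 is 18, and checking k=18: (28)/(37) = 0.7568 > 0.75.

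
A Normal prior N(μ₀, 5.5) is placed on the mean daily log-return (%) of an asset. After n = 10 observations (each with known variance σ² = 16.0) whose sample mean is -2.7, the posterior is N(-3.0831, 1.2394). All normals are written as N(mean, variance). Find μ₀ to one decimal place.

μ₀ = -4.4

With known observation variance, the Normal–Normal posterior has precision τ_n = τ₀ + n/σ² and mean μ_n = (τ₀μ₀ + (n/σ²)x̄)/τ_n.
Here τ₀ = 1/5.5 = 0.181818 and τ_data = 10/16.0 = 0.625000, so τ_n = 0.806818.
Rearranging for μ₀: μ₀ = (μ_n·τ_n − τ_data·x̄)/τ₀ = (-3.0831·0.806818 − 0.625000·-2.7) / 0.181818 = -0.800001/0.181818 ≈ -4.4.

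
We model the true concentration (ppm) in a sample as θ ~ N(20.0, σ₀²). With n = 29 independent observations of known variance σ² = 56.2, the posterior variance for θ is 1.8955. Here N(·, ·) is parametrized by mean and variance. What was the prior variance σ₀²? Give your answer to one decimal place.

Posterior precision equals prior precision plus data precision: 1/σ_n² = 1/σ₀² + n/σ².
So 1/σ₀² = 1/1.8955 − 29/56.2 = 0.527565 − 0.516014 = 0.011551.
Hence σ₀² = 1/0.011551 ≈ 86.6.

σ₀² = 86.6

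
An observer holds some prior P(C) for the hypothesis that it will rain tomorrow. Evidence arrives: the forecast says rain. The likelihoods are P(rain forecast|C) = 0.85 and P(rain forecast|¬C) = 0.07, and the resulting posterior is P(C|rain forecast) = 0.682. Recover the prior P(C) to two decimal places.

Bayes' rule in odds form gives O(C|E) = O(C)·[P(E|C)/P(E|¬C)], hence O(C) = O(C|E)/LR.
Posterior odds = 0.682/(1−0.682) = 2.1447. LR = 0.85/0.07 = 12.1429.
Prior odds = 2.1447/12.1429 = 0.1766, so P(C) = 0.1766/(1+0.1766) ≈ 0.15.

P(C) = 0.15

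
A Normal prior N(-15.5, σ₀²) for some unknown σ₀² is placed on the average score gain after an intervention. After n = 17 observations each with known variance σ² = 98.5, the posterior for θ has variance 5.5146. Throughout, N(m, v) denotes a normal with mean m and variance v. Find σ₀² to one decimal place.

Posterior precision equals prior precision plus data precision: 1/σ_n² = 1/σ₀² + n/σ².
So 1/σ₀² = 1/5.5146 − 17/98.5 = 0.181337 − 0.172589 = 0.008748.
Hence σ₀² = 1/0.008748 ≈ 114.3.

σ₀² = 114.3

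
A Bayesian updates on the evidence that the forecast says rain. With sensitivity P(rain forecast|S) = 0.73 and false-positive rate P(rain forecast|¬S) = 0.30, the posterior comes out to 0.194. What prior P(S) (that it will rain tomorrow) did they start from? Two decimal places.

P(S) = 0.09

In odds form, posterior odds = prior odds × likelihood ratio, so prior odds = posterior odds ÷ LR.
Posterior odds = 0.194/(1−0.194) = 0.2407. LR = 0.73/0.30 = 2.4333.
Prior odds = 0.2407/2.4333 = 0.0989, so P(S) = 0.0989/(1+0.0989) ≈ 0.09.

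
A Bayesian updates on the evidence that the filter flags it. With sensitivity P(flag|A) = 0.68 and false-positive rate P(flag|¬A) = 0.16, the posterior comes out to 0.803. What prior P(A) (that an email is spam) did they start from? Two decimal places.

Bayes' rule in odds form gives O(A|E) = O(A)·[P(E|A)/P(E|¬A)], hence O(A) = O(A|E)/LR.
Posterior odds = 0.803/(1−0.803) = 4.0761. LR = 0.68/0.16 = 4.2500.
Prior odds = 4.0761/4.2500 = 0.9591, so P(A) = 0.9591/(1+0.9591) ≈ 0.49.

P(A) = 0.49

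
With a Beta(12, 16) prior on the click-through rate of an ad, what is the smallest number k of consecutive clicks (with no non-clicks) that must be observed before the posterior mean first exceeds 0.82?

k = 61

After k clicks and 0 non-clicks the posterior is Beta(12+k, 16), with mean (12+k)/(12+16+k).
Set (12+k)/(28+k) > 0.82 and solve: k > (0.82·28 − 12)/(1 − 0.82) = 60.889.
The smallest integer exceeding 60.889 is 61.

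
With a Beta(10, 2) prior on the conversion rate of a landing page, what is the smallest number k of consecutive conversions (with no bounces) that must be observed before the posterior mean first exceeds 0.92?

After k conversions and 0 bounces the posterior is Beta(10+k, 2), with mean (10+k)/(10+2+k).
Set (10+k)/(12+k) > 0.92 and solve: k > (0.92·12 − 10)/(1 − 0.92) = 13.000.
The smallest integer exceeding 13.000 is 14.

k = 14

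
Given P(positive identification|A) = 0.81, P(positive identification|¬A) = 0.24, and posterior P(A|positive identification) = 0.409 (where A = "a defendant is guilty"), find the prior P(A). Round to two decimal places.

P(A) = 0.17

In odds form, posterior odds = prior odds × likelihood ratio, so prior odds = posterior odds ÷ LR.
Posterior odds = 0.409/(1−0.409) = 0.6920. LR = 0.81/0.24 = 3.3750.
Prior odds = 0.6920/3.3750 = 0.2050, so P(A) = 0.2050/(1+0.2050) ≈ 0.17.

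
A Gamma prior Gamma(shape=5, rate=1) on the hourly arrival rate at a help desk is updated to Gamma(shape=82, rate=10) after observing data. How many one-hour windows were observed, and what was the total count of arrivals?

Gamma–Poisson conjugacy: posterior shape = α + Σxᵢ, posterior rate = β + n.
Matching: Σxᵢ = 82 − 5 = 77 and n = 10 − 1 = 9.

n = 9 one-hour windows with total 77 arrivals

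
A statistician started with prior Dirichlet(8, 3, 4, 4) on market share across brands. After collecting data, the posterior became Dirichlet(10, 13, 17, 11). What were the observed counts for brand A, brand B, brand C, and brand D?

counts (2, 10, 13, 7)

For a Dirichlet(α) prior with multinomial counts c, the posterior is Dirichlet(α + c) componentwise.
Counts are posterior − prior componentwise: 10−8=2, 13−3=10, 17−4=13, 11−4=7.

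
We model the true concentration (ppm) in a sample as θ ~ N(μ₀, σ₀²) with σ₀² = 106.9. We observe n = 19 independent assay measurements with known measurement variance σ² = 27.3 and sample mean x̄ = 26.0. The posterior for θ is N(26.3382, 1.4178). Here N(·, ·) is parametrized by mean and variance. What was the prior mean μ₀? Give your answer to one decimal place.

With known observation variance, the Normal–Normal posterior has precision τ_n = τ₀ + n/σ² and mean μ_n = (τ₀μ₀ + (n/σ²)x̄)/τ_n.
Here τ₀ = 1/106.9 = 0.009355 and τ_data = 19/27.3 = 0.695971, so τ_n = 0.705326.
Rearranging for μ₀: μ₀ = (μ_n·τ_n − τ_data·x̄)/τ₀ = (26.3382·0.705326 − 0.695971·26.0) / 0.009355 = 0.481771/0.009355 ≈ 51.5.

μ₀ = 51.5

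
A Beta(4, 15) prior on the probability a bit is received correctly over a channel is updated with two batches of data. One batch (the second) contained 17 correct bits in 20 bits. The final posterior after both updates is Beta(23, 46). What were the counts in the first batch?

Because Beta–binomial updating is additive in the counts, the combined data contributed (α_post−α_prior, β_post−β_prior) successes and failures.
Total across both batches: 23−4=19 correct bits, 46−15=31 errors.
Subtract the second batch: 19−17=2 correct bits and 31−3=28 errors.

2 correct bits and 28 errors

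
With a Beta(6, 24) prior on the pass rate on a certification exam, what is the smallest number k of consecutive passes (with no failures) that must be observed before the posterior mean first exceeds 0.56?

After k passes and 0 failures the posterior is Beta(6+k, 24), with mean (6+k)/(6+24+k).
Set (6+k)/(30+k) > 0.56 and solve: k > (0.56·30 − 6)/(1 − 0.56) = 24.545.
The smallest integer exceeding 24.545 is 25, and checking k=25: (31)/(55) = 0.5636 > 0.56.

k = 25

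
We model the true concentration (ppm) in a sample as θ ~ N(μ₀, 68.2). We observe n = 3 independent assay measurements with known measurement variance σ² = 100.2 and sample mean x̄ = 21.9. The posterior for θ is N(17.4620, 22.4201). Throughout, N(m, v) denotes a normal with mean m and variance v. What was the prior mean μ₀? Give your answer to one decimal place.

The posterior mean is a precision-weighted average: μ_n = (τ₀μ₀ + τ_data·x̄)/(τ₀+τ_data), with τ₀=1/σ₀² and τ_data=n/σ².
Here τ₀ = 1/68.2 = 0.014663 and τ_data = 3/100.2 = 0.029940, so τ_n = 0.044603.
Rearranging for μ₀: μ₀ = (μ_n·τ_n − τ_data·x̄)/τ₀ = (17.4620·0.044603 − 0.029940·21.9) / 0.014663 = 0.123172/0.014663 ≈ 8.4.

μ₀ = 8.4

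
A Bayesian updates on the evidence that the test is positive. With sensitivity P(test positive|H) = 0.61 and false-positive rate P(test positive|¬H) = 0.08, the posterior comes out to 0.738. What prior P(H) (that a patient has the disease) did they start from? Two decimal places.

In odds form, posterior odds = prior odds × likelihood ratio, so prior odds = posterior odds ÷ LR.
Posterior odds = 0.738/(1−0.738) = 2.8168. LR = 0.61/0.08 = 7.6250.
Prior odds = 2.8168/7.6250 = 0.3694, so P(H) = 0.3694/(1+0.3694) ≈ 0.27.

P(H) = 0.27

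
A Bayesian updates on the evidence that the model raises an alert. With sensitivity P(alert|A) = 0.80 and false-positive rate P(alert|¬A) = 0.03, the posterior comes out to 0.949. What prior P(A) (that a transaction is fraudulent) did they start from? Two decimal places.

Bayes' rule in odds form gives O(A|E) = O(A)·[P(E|A)/P(E|¬A)], hence O(A) = O(A|E)/LR.
Posterior odds = 0.949/(1−0.949) = 18.6078. LR = 0.80/0.03 = 26.6667.
Prior odds = 18.6078/26.6667 = 0.6978, so P(A) = 0.6978/(1+0.6978) ≈ 0.41.

P(A) = 0.41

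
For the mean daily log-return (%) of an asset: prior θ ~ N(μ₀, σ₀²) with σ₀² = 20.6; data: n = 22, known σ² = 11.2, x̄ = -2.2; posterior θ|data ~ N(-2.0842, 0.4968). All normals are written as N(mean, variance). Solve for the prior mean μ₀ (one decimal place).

With known observation variance, the Normal–Normal posterior has precision τ_n = τ₀ + n/σ² and mean μ_n = (τ₀μ₀ + (n/σ²)x̄)/τ_n.
Here τ₀ = 1/20.6 = 0.048544 and τ_data = 22/11.2 = 1.964286, so τ_n = 2.012830.
Rearranging for μ₀: μ₀ = (μ_n·τ_n − τ_data·x̄)/τ₀ = (-2.0842·2.012830 − 1.964286·-2.2) / 0.048544 = 0.126289/0.048544 ≈ 2.6.

μ₀ = 2.6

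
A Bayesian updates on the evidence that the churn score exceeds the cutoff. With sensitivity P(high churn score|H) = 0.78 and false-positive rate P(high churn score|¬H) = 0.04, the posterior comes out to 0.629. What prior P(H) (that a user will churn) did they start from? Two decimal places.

Bayes' rule in odds form gives O(H|E) = O(H)·[P(E|H)/P(E|¬H)], hence O(H) = O(H|E)/LR.
Posterior odds = 0.629/(1−0.629) = 1.6954. LR = 0.78/0.04 = 19.5000.
Prior odds = 1.6954/19.5000 = 0.0869, so P(H) = 0.0869/(1+0.0869) ≈ 0.08.

P(H) = 0.08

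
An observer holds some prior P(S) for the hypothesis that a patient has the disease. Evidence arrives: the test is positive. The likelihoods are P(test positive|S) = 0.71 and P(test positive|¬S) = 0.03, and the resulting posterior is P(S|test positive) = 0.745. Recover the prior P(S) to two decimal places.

P(S) = 0.11

Bayes' rule in odds form gives O(S|E) = O(S)·[P(E|S)/P(E|¬S)], hence O(S) = O(S|E)/LR.
Posterior odds = 0.745/(1−0.745) = 2.9216. LR = 0.71/0.03 = 23.6667.
Prior odds = 2.9216/23.6667 = 0.1234, so P(S) = 0.1234/(1+0.1234) ≈ 0.11.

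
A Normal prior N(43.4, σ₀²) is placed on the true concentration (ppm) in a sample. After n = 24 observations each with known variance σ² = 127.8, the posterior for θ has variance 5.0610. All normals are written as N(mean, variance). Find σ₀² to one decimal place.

σ₀² = 102.1

Posterior precision equals prior precision plus data precision: 1/σ_n² = 1/σ₀² + n/σ².
So 1/σ₀² = 1/5.0610 − 24/127.8 = 0.197589 − 0.187793 = 0.009796.
Hence σ₀² = 1/0.009796 ≈ 102.1.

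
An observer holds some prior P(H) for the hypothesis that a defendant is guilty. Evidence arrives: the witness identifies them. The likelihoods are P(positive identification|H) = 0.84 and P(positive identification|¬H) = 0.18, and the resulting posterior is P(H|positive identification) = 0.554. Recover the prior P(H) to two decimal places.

P(H) = 0.21

In odds form, posterior odds = prior odds × likelihood ratio, so prior odds = posterior odds ÷ LR.
Posterior odds = 0.554/(1−0.554) = 1.2422. LR = 0.84/0.18 = 4.6667.
Prior odds = 1.2422/4.6667 = 0.2662, so P(H) = 0.2662/(1+0.2662) ≈ 0.21.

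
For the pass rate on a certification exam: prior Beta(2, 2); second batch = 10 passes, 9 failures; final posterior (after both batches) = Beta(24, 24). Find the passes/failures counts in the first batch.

12 passes and 13 failures

Sequential conjugate updates are equivalent to a single update on the pooled data, so total successes = posterior α − prior α and total failures = posterior β − prior β.
Total across both batches: 24−2=22 passes, 24−2=22 failures.
Subtract the second batch: 22−10=12 passes and 22−9=13 failures.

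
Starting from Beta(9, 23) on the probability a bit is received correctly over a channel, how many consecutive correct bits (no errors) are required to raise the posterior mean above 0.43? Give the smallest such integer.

k = 9

After k correct bits and 0 errors the posterior is Beta(9+k, 23), with mean (9+k)/(9+23+k).
Set (9+k)/(32+k) > 0.43 and solve: k > (0.43·32 − 9)/(1 − 0.43) = 8.351.
The smallest integer exceeding 8.351 is 9, and checking k=9: (18)/(41) = 0.4390 > 0.43.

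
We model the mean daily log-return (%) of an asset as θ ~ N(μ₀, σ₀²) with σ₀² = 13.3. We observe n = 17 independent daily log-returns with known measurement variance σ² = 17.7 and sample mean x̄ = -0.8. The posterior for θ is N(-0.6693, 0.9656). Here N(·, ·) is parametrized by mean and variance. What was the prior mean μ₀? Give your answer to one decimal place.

The posterior mean is a precision-weighted average: μ_n = (τ₀μ₀ + τ_data·x̄)/(τ₀+τ_data), with τ₀=1/σ₀² and τ_data=n/σ².
Here τ₀ = 1/13.3 = 0.075188 and τ_data = 17/17.7 = 0.960452, so τ_n = 1.035640.
Rearranging for μ₀: μ₀ = (μ_n·τ_n − τ_data·x̄)/τ₀ = (-0.6693·1.035640 − 0.960452·-0.8) / 0.075188 = 0.075208/0.075188 ≈ 1.0.

μ₀ = 1.0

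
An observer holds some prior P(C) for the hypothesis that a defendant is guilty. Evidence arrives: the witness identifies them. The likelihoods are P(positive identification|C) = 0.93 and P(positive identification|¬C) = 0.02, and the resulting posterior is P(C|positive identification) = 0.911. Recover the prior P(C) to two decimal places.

Bayes' rule in odds form gives O(C|E) = O(C)·[P(E|C)/P(E|¬C)], hence O(C) = O(C|E)/LR.
Posterior odds = 0.911/(1−0.911) = 10.2360. LR = 0.93/0.02 = 46.5000.
Prior odds = 10.2360/46.5000 = 0.2201, so P(C) = 0.2201/(1+0.2201) ≈ 0.18.

P(C) = 0.18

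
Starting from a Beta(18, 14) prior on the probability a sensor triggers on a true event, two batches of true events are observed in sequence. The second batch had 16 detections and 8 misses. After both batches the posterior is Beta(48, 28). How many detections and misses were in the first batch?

14 detections and 6 misses

Sequential conjugate updates are equivalent to a single update on the pooled data, so total successes = posterior α − prior α and total failures = posterior β − prior β.
Total across both batches: 48−18=30 detections, 28−14=14 misses.
Subtract the second batch: 30−16=14 detections and 14−8=6 misses.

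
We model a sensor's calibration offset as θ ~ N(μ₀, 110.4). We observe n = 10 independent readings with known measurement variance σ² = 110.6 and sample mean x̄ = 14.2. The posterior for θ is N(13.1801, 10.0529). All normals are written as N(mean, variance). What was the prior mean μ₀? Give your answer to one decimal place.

The posterior mean is a precision-weighted average: μ_n = (τ₀μ₀ + τ_data·x̄)/(τ₀+τ_data), with τ₀=1/σ₀² and τ_data=n/σ².
Here τ₀ = 1/110.4 = 0.009058 and τ_data = 10/110.6 = 0.090416, so τ_n = 0.099474.
Rearranging for μ₀: μ₀ = (μ_n·τ_n − τ_data·x̄)/τ₀ = (13.1801·0.099474 − 0.090416·14.2) / 0.009058 = 0.027170/0.009058 ≈ 3.0.

μ₀ = 3.0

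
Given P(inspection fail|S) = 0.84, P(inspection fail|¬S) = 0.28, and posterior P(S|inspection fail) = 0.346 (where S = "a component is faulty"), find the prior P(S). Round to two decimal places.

P(S) = 0.15

In odds form, posterior odds = prior odds × likelihood ratio, so prior odds = posterior odds ÷ LR.
Posterior odds = 0.346/(1−0.346) = 0.5291. LR = 0.84/0.28 = 3.0000.
Prior odds = 0.5291/3.0000 = 0.1764, so P(S) = 0.1764/(1+0.1764) ≈ 0.15.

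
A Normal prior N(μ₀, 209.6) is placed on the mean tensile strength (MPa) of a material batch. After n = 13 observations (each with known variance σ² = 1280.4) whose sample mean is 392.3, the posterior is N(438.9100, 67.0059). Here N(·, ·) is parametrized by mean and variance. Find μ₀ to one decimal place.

The posterior mean is a precision-weighted average: μ_n = (τ₀μ₀ + τ_data·x̄)/(τ₀+τ_data), with τ₀=1/σ₀² and τ_data=n/σ².
Here τ₀ = 1/209.6 = 0.004771 and τ_data = 13/1280.4 = 0.010153, so τ_n = 0.014924.
Rearranging for μ₀: μ₀ = (μ_n·τ_n − τ_data·x̄)/τ₀ = (438.9100·0.014924 − 0.010153·392.3) / 0.004771 = 2.567271/0.004771 ≈ 538.1.

μ₀ = 538.1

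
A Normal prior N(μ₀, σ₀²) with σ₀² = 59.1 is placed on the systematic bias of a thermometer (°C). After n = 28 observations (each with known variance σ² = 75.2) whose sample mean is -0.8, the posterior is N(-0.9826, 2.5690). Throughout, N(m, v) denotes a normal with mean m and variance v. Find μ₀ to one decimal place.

μ₀ = -5.0

With known observation variance, the Normal–Normal posterior has precision τ_n = τ₀ + n/σ² and mean μ_n = (τ₀μ₀ + (n/σ²)x̄)/τ_n.
Here τ₀ = 1/59.1 = 0.016920 and τ_data = 28/75.2 = 0.372340, so τ_n = 0.389260.
Rearranging for μ₀: μ₀ = (μ_n·τ_n − τ_data·x̄)/τ₀ = (-0.9826·0.389260 − 0.372340·-0.8) / 0.016920 = -0.084615/0.016920 ≈ -5.0.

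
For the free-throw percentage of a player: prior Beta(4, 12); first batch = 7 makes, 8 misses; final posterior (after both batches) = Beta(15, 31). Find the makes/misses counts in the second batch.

Because Beta–binomial updating is additive in the counts, the combined data contributed (α_post−α_prior, β_post−β_prior) successes and failures.
Total across both batches: 15−4=11 makes, 31−12=19 misses.
Subtract the first batch: 11−7=4 makes and 19−8=11 misses.

4 makes and 11 misses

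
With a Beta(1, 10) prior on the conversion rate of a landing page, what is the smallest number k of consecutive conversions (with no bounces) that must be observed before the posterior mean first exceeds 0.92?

After k conversions and 0 bounces the posterior is Beta(1+k, 10), with mean (1+k)/(1+10+k).
Set (1+k)/(11+k) > 0.92 and solve: k > (0.92·11 − 1)/(1 − 0.92) = 114.000.
The smallest integer exceeding 114.000 is 115.

k = 115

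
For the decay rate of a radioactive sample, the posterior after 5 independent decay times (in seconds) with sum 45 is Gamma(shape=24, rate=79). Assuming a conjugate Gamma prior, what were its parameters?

Gamma(shape=19, rate=34)

Gamma–exponential conjugacy: posterior shape = α + n, posterior rate = β + Σtᵢ.
So α = 24 − 5 = 19 and β = 79 − 45 = 34.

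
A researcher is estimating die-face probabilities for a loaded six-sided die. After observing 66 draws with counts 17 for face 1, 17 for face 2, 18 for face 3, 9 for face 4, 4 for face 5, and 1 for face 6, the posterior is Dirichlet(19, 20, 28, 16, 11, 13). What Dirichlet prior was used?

For a Dirichlet(α) prior with multinomial counts c, the posterior is Dirichlet(α + c) componentwise.
Subtract each count from the matching posterior parameter: 19−17=2, 20−17=3, 28−18=10, 16−9=7, 11−4=7, 13−1=12.

Dirichlet(2, 3, 10, 7, 7, 12)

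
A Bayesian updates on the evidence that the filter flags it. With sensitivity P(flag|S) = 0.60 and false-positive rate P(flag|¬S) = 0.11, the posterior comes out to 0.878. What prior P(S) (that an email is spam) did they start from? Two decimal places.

In odds form, posterior odds = prior odds × likelihood ratio, so prior odds = posterior odds ÷ LR.
Posterior odds = 0.878/(1−0.878) = 7.1967. LR = 0.60/0.11 = 5.4545.
Prior odds = 7.1967/5.4545 = 1.3194, so P(S) = 1.3194/(1+1.3194) ≈ 0.57.

P(S) = 0.57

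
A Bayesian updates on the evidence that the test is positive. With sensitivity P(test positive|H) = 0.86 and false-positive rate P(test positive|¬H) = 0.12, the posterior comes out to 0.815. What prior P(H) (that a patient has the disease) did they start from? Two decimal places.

In odds form, posterior odds = prior odds × likelihood ratio, so prior odds = posterior odds ÷ LR.
Posterior odds = 0.815/(1−0.815) = 4.4054. LR = 0.86/0.12 = 7.1667.
Prior odds = 4.4054/7.1667 = 0.6147, so P(H) = 0.6147/(1+0.6147) ≈ 0.38.

P(H) = 0.38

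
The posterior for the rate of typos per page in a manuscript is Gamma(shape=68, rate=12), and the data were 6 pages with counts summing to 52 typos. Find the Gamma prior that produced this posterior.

A Gamma(α, β) prior (rate parametrization) on a Poisson rate with n observations summing to S gives posterior Gamma(α+S, β+n).
So α = 68 − 52 = 16 and β = 12 − 6 = 6.

Gamma(shape=16, rate=6)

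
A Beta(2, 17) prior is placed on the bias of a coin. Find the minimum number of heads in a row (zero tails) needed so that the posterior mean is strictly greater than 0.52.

After k heads and 0 tails the posterior is Beta(2+k, 17), with mean (2+k)/(2+17+k).
Set (2+k)/(19+k) > 0.52 and solve: k > (0.52·19 − 2)/(1 − 0.52) = 16.417.
The smallest integer exceeding 16.417 is 17, and checking k=17: (19)/(36) = 0.5278 > 0.52.

k = 17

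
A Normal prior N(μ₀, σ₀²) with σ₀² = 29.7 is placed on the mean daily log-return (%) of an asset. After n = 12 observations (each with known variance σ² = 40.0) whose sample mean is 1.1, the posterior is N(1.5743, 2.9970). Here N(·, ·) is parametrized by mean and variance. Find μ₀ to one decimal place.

With known observation variance, the Normal–Normal posterior has precision τ_n = τ₀ + n/σ² and mean μ_n = (τ₀μ₀ + (n/σ²)x̄)/τ_n.
Here τ₀ = 1/29.7 = 0.033670 and τ_data = 12/40.0 = 0.300000, so τ_n = 0.333670.
Rearranging for μ₀: μ₀ = (μ_n·τ_n − τ_data·x̄)/τ₀ = (1.5743·0.333670 − 0.300000·1.1) / 0.033670 = 0.195297/0.033670 ≈ 5.8.

μ₀ = 5.8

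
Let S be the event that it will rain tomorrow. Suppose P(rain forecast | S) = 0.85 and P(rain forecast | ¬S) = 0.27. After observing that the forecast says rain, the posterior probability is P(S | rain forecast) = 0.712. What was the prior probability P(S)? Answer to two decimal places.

Bayes' rule in odds form gives O(S|E) = O(S)·[P(E|S)/P(E|¬S)], hence O(S) = O(S|E)/LR.
Posterior odds = 0.712/(1−0.712) = 2.4722. LR = 0.85/0.27 = 3.1481.
Prior odds = 2.4722/3.1481 = 0.7853, so P(S) = 0.7853/(1+0.7853) ≈ 0.44.

P(S) = 0.44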